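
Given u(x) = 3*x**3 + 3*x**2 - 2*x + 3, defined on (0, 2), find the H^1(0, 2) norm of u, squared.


||u||_{H^1}^2 = 139066/105

The H^1 norm (squared) on an interval (0, L) is
  ||u||_{H^1}^2 = ∫_0^L u(x)^2 dx + ∫_0^L u'(x)^2 dx.
Compute u'(x) = 9*x**2 + 6*x - 2.
Then u(x)^2 = 9*x**6 + 18*x**5 - 3*x**4 + 6*x**3 + 22*x**2 - 12*x + 9 and u'(x)^2 = 81*x**4 + 108*x**3 - 24*x + 4.
Integrate each monomial from 0 to 2 using ∫_0^2 c·x^n dx = c·2^(n+1)/(n+1):
  ∫_0^2 u(x)^2 dx = ∫_0^2 (9*x^6 + 18*x^5 - 3*x^4 + 6*x^3 + 22*x^2 - 12*x + 9) dx. Term by term:
    ∫_0^2 9*x^6 dx = 1152/7;  ∫_0^2 18*x^5 dx = 192;  ∫_0^2 -3*x^4 dx = -96/5;
    ∫_0^2 6*x^3 dx = 24;  ∫_0^2 22*x^2 dx = 176/3;  ∫_0^2 -12*x dx = -24;
    ∫_0^2 9 dx = 18.
  Sum: 1152/7 + 192 − 96/5 + 24 + 176/3 − 24 + 18 = 43474/105.
  ∫_0^2 u'(x)^2 dx = ∫_0^2 (81*x^4 + 108*x^3 - 24*x + 4) dx. Term by term:
    ∫_0^2 81*x^4 dx = 2592/5;  ∫_0^2 108*x^3 dx = 432;  ∫_0^2 -24*x dx = -48;
    ∫_0^2 4 dx = 8.
  Sum: 2592/5 + 432 − 48 + 8 = 4552/5.
Adding: ||u||_{H^1}^2 = 43474/105 + 4552/5 = 139066/105.


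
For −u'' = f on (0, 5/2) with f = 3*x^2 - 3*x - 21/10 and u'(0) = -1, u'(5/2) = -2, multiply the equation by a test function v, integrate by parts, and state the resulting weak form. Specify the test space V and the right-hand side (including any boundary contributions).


V = H^1(0, 5/2) (v unrestricted at boundary; u is determined up to an additive constant); weak form: ∫_0^5/2 u'v' dx = ∫_0^5/2 (3*x^2 - 3*x - 21/10) v dx − 2·v(5/2) + v(0) for all v ∈ V.

Multiply both sides by a test function v and integrate from 0 to 5/2:
  ∫_0^5/2 −u''(x) v(x) dx = ∫_0^5/2 f(x) v(x) dx.
Integrate the LHS by parts once:
  ∫_0^5/2 −u'' v dx = −[u'(x) v(x)]_0^5/2 + ∫_0^5/2 u'(x) v'(x) dx.
Thus ∫_0^5/2 u'(x) v'(x) dx = ∫_0^5/2 f(x) v(x) dx + [u'(x) v(x)]_0^5/2.
Choose V so that boundary terms are either known or forced to vanish.
u has inhomogeneous Neumann u'(0) = -1, u'(5/2) = -2. [u' v]_0^5/2 = (-2)·v(5/2) − (-1)·v(0) = − 2·v(5/2) + v(0). Take V = H^1(0, 5/2); boundary term becomes part of RHS.
Weak formulation: find u (satisfying any essential BC) such that ∫_0^5/2 u'(x) v'(x) dx = ∫_0^5/2 f v dx − 2·v(5/2) + v(0) for all v ∈ V (Neumann data are natural BCs: they enter the RHS as boundary terms).
Substituting f(x) = 3*x^2 - 3*x - 21/10, the right-hand side is ∫_0^5/2 (3*x^2 - 3*x - 21/10) v dx − 2·v(5/2) + v(0).
Compatibility check (pure Neumann): taking v ≡ 1 ∈ V gives 0 = ∫_0^5/2 f dx + (-2) − (-1), i.e. ∫_0^5/2 f dx must equal u'(0) − u'(5/2) = 1. Indeed ∫_0^5/2 (3*x^2 - 3*x - 21/10) dx = 1, so the data are compatible. The solution is then unique only up to an additive constant (fix it e.g. by requiring ∫_0^5/2 u dx = 0).


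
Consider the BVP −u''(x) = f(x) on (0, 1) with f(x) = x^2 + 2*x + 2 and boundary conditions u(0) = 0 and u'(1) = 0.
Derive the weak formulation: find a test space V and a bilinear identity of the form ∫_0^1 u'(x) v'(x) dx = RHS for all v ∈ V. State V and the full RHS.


V = {v ∈ H^1(0, 1) : v(0) = 0} (test functions vanish at x = 0 where u is specified); weak form: ∫_0^1 u'v' dx = ∫_0^1 (x^2 + 2*x + 2) v dx for all v ∈ V.

Multiply both sides by a test function v and integrate from 0 to 1:
  ∫_0^1 −u''(x) v(x) dx = ∫_0^1 f(x) v(x) dx.
Integrate the LHS by parts once:
  ∫_0^1 −u'' v dx = −[u'(x) v(x)]_0^1 + ∫_0^1 u'(x) v'(x) dx.
Thus ∫_0^1 u'(x) v'(x) dx = ∫_0^1 f(x) v(x) dx + [u'(x) v(x)]_0^1.
Choose V so that boundary terms are either known or forced to vanish.
Mixed BC: u(0) = 0 (Dirichlet) and u'(1) = 0 (Neumann). Define V = {v ∈ H^1(0, 1) : v(0) = 0}. Then [u' v]_0^1 = u'(1)·v(1) − u'(0)·0 = 0.
Weak formulation: find u (satisfying any essential BC) such that ∫_0^1 u'(x) v'(x) dx = ∫_0^1 f v dx for all v ∈ V (Dirichlet at 0 absorbed into V; the Neumann datum at x = 1 is zero, so no boundary term remains).
Substituting f(x) = x^2 + 2*x + 2, the right-hand side is ∫_0^1 (x^2 + 2*x + 2) v dx.


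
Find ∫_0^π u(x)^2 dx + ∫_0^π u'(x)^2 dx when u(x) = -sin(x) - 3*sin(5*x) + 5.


||u||_{H^1(0,π)}^2 = -32 + 143*π

u'(x) = -cos(x) - 15*cos(5*x).
Expand u² and (u')² and integrate term by term on (0, π), using: for integers n ≥ 1, ∫_0^π sin²(nx) dx = ∫_0^π cos²(nx) dx = π/2; for n ≠ n', ∫_0^π sin(nx)sin(n'x) dx = ∫_0^π cos(nx)cos(n'x) dx = 0; and by product-to-sum, ∫_0^π sin(nx)cos(n'x) dx = ½∫_0^π [sin((n+n')x) + sin((n−n')x)] dx, which is 0 when n+n' is even and 2n/(n²−n'²) when n+n' is odd (it need not vanish on (0, π)). For the constant mode: ∫_0^π 1 dx = π, ∫_0^π cos(nx) dx = 0, ∫_0^π sin(nx) dx = (1−(−1)^n)/n.
  u² squared terms: (5)²·∫1 dx = 25·π = 25*π;  (-1)²·∫sin(x)² dx = 1·π/2 = π/2;  (-3)²·∫sin(5x)² dx = 9·π/2 = 9*π/2.
  u² cross terms: 2·(5)·(-1)·∫1·sin(x) dx = -10·(2) = -20;  2·(5)·(-3)·∫1·sin(5x) dx = -30·(2/5) = -12;  2·(-1)·(-3)·∫sin(x)·sin(5x) dx = 6·(0) = 0.
  So ∫_0^π u² dx = 25*π + π/2 + 9*π/2 − 20 − 12 + 0 = -32 + 30*π.
  (u')² squared terms: (-1)²·∫cos(x)² dx = 1·π/2 = π/2;  (-15)²·∫cos(5x)² dx = 225·π/2 = 225*π/2.
  (u')² cross terms: 2·(-1)·(-15)·∫cos(x)·cos(5x) dx = 30·(0) = 0.
  So ∫_0^π (u')² dx = π/2 + 225*π/2 + 0 = 113*π.
||u||_{H^1}^2 = (-32 + 30*π) + (113*π) = -32 + 143*π.


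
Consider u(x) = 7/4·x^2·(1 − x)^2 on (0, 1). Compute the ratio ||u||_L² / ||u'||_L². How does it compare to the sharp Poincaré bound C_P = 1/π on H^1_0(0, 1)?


||u||_L² / ||u'||_L² = sqrt(3)/6 < C_P = 1/π.

u(x) = 7/4·x^2·(1 − x)^2, so u'(x) = 7*x*(x - 1)*(2*x - 1)/2.
u(x) = 7/4·x^2·(1 − x)^2 vanishes at x = 0 and x = 1, so u ∈ H^1_0(0, 1). Differentiate via the product rule and integrate the resulting polynomials term by term.
  ∫_0^1 u² dx = ∫_0^1 (49*x^8/16 - 49*x^7/4 + 147*x^6/8 - 49*x^5/4 + 49*x^4/16) dx. Term by term:
    ∫_0^1 49*x^8/16 dx = 49/144;  ∫_0^1 -49*x^7/4 dx = -49/32;  ∫_0^1 147*x^6/8 dx = 21/8;
    ∫_0^1 -49*x^5/4 dx = -49/24;  ∫_0^1 49*x^4/16 dx = 49/80.
  Sum: 49/144 − 49/32 + 21/8 − 49/24 + 49/80 = 7/1440.
  ∫_0^1 (u')² dx = ∫_0^1 (49*x^6 - 147*x^5 + 637*x^4/4 - 147*x^3/2 + 49*x^2/4) dx. Term by term:
    ∫_0^1 49*x^6 dx = 7;  ∫_0^1 -147*x^5 dx = -49/2;  ∫_0^1 637*x^4/4 dx = 637/20;
    ∫_0^1 -147*x^3/2 dx = -147/8;  ∫_0^1 49*x^2/4 dx = 49/12.
  Sum: 7 − 49/2 + 637/20 − 147/8 + 49/12 = 7/120.
∫_0^1 u² dx = 7/1440, so ||u||_L² = sqrt(70)/120.
∫_0^1 (u')² dx = 7/120, so ||u'||_L² = sqrt(210)/60.
Ratio ||u||_L² / ||u'||_L² = sqrt(3)/6.
Sharp Poincaré constant on H^1_0(0, 1) is C_P = L/π = 1/π, achieved by sin(π·x).
A polynomial bump cannot attain the sharp Poincaré constant (only the first sine eigenfunction does), so the ratio is strictly less than C_P, consistent with ||u||_L² ≤ C_P ||u'||_L².


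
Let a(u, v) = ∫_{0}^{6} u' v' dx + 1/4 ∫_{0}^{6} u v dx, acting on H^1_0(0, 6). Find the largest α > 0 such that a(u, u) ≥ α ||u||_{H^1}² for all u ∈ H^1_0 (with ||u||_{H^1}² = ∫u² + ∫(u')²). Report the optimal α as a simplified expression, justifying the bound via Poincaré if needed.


α = (9 + π^2)/(π^2 + 36)

Coercivity of a(·,·) on H^1_0(0, 6) means a(u, u) ≥ α ||u||_{H^1}² for every u ∈ H^1_0.
The interval has length L = 6, and Poincaré/coercivity depend only on L. Here a(u, u) = ∫(u')² + (1/4)·∫u².
Here 0 < c = 1/4 < 1. The condition a(u,u) ≥ α||u||_{H^1}² reads (1−α)∫(u')² ≥ (α−c)∫u². Any admissible α is ≤ 1 (rapidly oscillating u have ∫u²/∫(u')² → 0), and α = 1 would force 0 ≥ (1−c)∫u², impossible since c < 1; so 1−α > 0. By the sharp Poincaré inequality on H^1_0 of an interval of length L, ∫(u')² ≥ (π/L)²∫u² with equality for the first sine mode sin(π(x−x₀)/L) (x₀ the left endpoint), so the inequality holds for all u iff (1−α)(π/L)² ≥ α − c, i.e. α ≤ ((π/L)² + c)/((π/L)² + 1) = (1 + c(L/π)²)/(1 + (L/π)²). With (π/L)² = π^2/36 and c = 1/4, the largest admissible constant is α = ((π/L)² + c)/((π/L)² + 1).
Simplifying, α = (9 + π^2)/(π^2 + 36).


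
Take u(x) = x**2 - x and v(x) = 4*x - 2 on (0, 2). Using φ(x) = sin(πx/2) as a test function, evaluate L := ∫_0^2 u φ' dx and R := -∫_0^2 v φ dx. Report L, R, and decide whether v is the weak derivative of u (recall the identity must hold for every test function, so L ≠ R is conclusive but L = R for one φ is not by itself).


LHS = -4/π, RHS = -8/π. No, v is not the weak derivative of u.

u(x) = x**2 - x, classical derivative u'(x) = 2*x - 1.
φ(x) = sin(πx/2), so φ'(x) = π*cos(π*x/2)/2.
Note φ(0) = φ(2) = 0, so the boundary term u·φ vanishes.
LHS = ∫_0^2 u(x) φ'(x) dx = ∫_0^2 (π*x^2*cos(π*x/2)/2 - π*x*cos(π*x/2)/2) dx. Term by term:
  ∫_0^2 π*x^2*cos(π*x/2)/2 dx = -8/π;  ∫_0^2 -π*x*cos(π*x/2)/2 dx = 4/π.
Sum: -8/π + 4/π = -4/π.
So LHS = -4/π.
∫_0^2 v(x) φ(x) dx = ∫_0^2 (4*x*sin(π*x/2) - 2*sin(π*x/2)) dx. Term by term:
  ∫_0^2 -2*sin(π*x/2) dx = -8/π;  ∫_0^2 4*x*sin(π*x/2) dx = 16/π.
Sum: -8/π + 16/π = 8/π.
So RHS = -∫_0^2 v(x) φ(x) dx = -8/π.
LHS − RHS = 4/π ≠ 0, so the identity fails.
(For a valid weak derivative the identity must hold for EVERY test function, in particular this one. The failure shows v is NOT the weak derivative of u.)
Correct weak derivative would be u'(x) = 2*x - 1.


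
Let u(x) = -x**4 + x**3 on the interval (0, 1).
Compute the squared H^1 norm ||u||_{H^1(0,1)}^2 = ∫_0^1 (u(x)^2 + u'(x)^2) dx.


||u||_{H^1}^2 = 113/1260

The H^1 norm (squared) on an interval (0, L) is
  ||u||_{H^1}^2 = ∫_0^L u(x)^2 dx + ∫_0^L u'(x)^2 dx.
Compute u'(x) = -4*x**3 + 3*x**2.
Then u(x)^2 = x**8 - 2*x**7 + x**6 and u'(x)^2 = 16*x**6 - 24*x**5 + 9*x**4.
Integrate each monomial from 0 to 1 using ∫_0^1 c·x^n dx = c·1^(n+1)/(n+1):
  ∫_0^1 u(x)^2 dx = ∫_0^1 (x^8 - 2*x^7 + x^6) dx. Term by term:
    ∫_0^1 x^8 dx = 1/9;  ∫_0^1 -2*x^7 dx = -1/4;  ∫_0^1 x^6 dx = 1/7.
  Sum: 1/9 − 1/4 + 1/7 = 1/252.
  ∫_0^1 u'(x)^2 dx = ∫_0^1 (16*x^6 - 24*x^5 + 9*x^4) dx. Term by term:
    ∫_0^1 16*x^6 dx = 16/7;  ∫_0^1 -24*x^5 dx = -4;  ∫_0^1 9*x^4 dx = 9/5.
  Sum: 16/7 − 4 + 9/5 = 3/35.
Adding: ||u||_{H^1}^2 = 1/252 + 3/35 = 113/1260.


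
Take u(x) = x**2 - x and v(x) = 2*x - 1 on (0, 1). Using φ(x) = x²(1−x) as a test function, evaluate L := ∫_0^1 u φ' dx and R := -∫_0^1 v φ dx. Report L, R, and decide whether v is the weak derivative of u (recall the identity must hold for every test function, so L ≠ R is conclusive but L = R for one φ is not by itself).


LHS = -1/60, RHS = -1/60. Yes, v = u' weakly.

u(x) = x**2 - x, classical derivative u'(x) = 2*x - 1.
φ(x) = x²(1−x), so φ'(x) = x*(2 - 3*x).
Note φ(0) = φ(1) = 0, so the boundary term u·φ vanishes.
LHS = ∫_0^1 u(x) φ'(x) dx = ∫_0^1 (-3*x^4 + 5*x^3 - 2*x^2) dx. Term by term:
  ∫_0^1 -3*x^4 dx = -3/5;  ∫_0^1 5*x^3 dx = 5/4;  ∫_0^1 -2*x^2 dx = -2/3.
Sum: -3/5 + 5/4 − 2/3 = -1/60.
So LHS = -1/60.
∫_0^1 v(x) φ(x) dx = ∫_0^1 (-2*x^4 + 3*x^3 - x^2) dx. Term by term:
  ∫_0^1 -2*x^4 dx = -2/5;  ∫_0^1 3*x^3 dx = 3/4;  ∫_0^1 -x^2 dx = -1/3.
Sum: -2/5 + 3/4 − 1/3 = 1/60.
So RHS = -∫_0^1 v(x) φ(x) dx = -1/60.
LHS = RHS, so the identity holds for this test φ.
Moreover u is smooth here and v(x) = u'(x) = 2*x - 1 pointwise, so the identity holds for every test function. Hence v is the weak derivative of u.


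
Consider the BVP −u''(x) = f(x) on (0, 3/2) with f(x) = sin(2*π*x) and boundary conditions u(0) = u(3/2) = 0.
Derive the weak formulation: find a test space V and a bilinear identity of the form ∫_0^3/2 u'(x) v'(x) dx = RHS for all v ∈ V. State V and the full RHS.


V = H^1_0(0, 3/2) (so v(0) = v(3/2) = 0); weak form: ∫_0^3/2 u'v' dx = ∫_0^3/2 (sin(2*π*x)) v dx for all v ∈ V.

Multiply both sides by a test function v and integrate from 0 to 3/2:
  ∫_0^3/2 −u''(x) v(x) dx = ∫_0^3/2 f(x) v(x) dx.
Integrate the LHS by parts once:
  ∫_0^3/2 −u'' v dx = −[u'(x) v(x)]_0^3/2 + ∫_0^3/2 u'(x) v'(x) dx.
Thus ∫_0^3/2 u'(x) v'(x) dx = ∫_0^3/2 f(x) v(x) dx + [u'(x) v(x)]_0^3/2.
Choose V so that boundary terms are either known or forced to vanish.
u is Dirichlet: u(0) = u(3/2) = 0. Let V = H^1_0(0, 3/2); then v(0) = v(3/2) = 0, and [u' v]_0^3/2 = 0.
Weak formulation: find u (satisfying any essential BC) such that ∫_0^3/2 u'(x) v'(x) dx = ∫_0^3/2 f v dx for all v ∈ V.
Substituting f(x) = sin(2*π*x), the right-hand side is ∫_0^3/2 (sin(2*π*x)) v dx.


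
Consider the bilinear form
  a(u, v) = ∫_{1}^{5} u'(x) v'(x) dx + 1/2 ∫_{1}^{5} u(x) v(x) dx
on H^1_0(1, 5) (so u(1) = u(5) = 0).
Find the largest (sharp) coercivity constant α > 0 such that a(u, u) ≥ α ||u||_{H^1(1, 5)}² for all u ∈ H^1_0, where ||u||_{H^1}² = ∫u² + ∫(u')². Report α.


α = (8 + π^2)/(π^2 + 16)

Coercivity of a(·,·) on H^1_0(1, 5) means a(u, u) ≥ α ||u||_{H^1}² for every u ∈ H^1_0.
The interval has length L = 4, and Poincaré/coercivity depend only on L. Here a(u, u) = ∫(u')² + (1/2)·∫u².
Here 0 < c = 1/2 < 1. The condition a(u,u) ≥ α||u||_{H^1}² reads (1−α)∫(u')² ≥ (α−c)∫u². Any admissible α is ≤ 1 (rapidly oscillating u have ∫u²/∫(u')² → 0), and α = 1 would force 0 ≥ (1−c)∫u², impossible since c < 1; so 1−α > 0. By the sharp Poincaré inequality on H^1_0 of an interval of length L, ∫(u')² ≥ (π/L)²∫u² with equality for the first sine mode sin(π(x−x₀)/L) (x₀ the left endpoint), so the inequality holds for all u iff (1−α)(π/L)² ≥ α − c, i.e. α ≤ ((π/L)² + c)/((π/L)² + 1) = (1 + c(L/π)²)/(1 + (L/π)²). With (π/L)² = π^2/16 and c = 1/2, the largest admissible constant is α = ((π/L)² + c)/((π/L)² + 1).
Simplifying, α = (8 + π^2)/(π^2 + 16).


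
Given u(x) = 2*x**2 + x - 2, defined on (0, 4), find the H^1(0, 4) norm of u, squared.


||u||_{H^1}^2 = 6596/5

The H^1 norm (squared) on an interval (0, L) is
  ||u||_{H^1}^2 = ∫_0^L u(x)^2 dx + ∫_0^L u'(x)^2 dx.
Compute u'(x) = 4*x + 1.
Then u(x)^2 = 4*x**4 + 4*x**3 - 7*x**2 - 4*x + 4 and u'(x)^2 = 16*x**2 + 8*x + 1.
Integrate each monomial from 0 to 4 using ∫_0^4 c·x^n dx = c·4^(n+1)/(n+1):
  ∫_0^4 u(x)^2 dx = ∫_0^4 (4*x^4 + 4*x^3 - 7*x^2 - 4*x + 4) dx. Term by term:
    ∫_0^4 4*x^4 dx = 4096/5;  ∫_0^4 4*x^3 dx = 256;  ∫_0^4 -7*x^2 dx = -448/3;
    ∫_0^4 -4*x dx = -32;  ∫_0^4 4 dx = 16.
  Sum: 4096/5 + 256 − 448/3 − 32 + 16 = 13648/15.
  ∫_0^4 u'(x)^2 dx = ∫_0^4 (16*x^2 + 8*x + 1) dx. Term by term:
    ∫_0^4 16*x^2 dx = 1024/3;  ∫_0^4 8*x dx = 64;  ∫_0^4 1 dx = 4.
  Sum: 1024/3 + 64 + 4 = 1228/3.
Adding: ||u||_{H^1}^2 = 13648/15 + 1228/3 = 6596/5.


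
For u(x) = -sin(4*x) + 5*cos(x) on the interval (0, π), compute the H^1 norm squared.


||u||_{H^1(0,π)}^2 = -32/3 + 67*π/2

u'(x) = -5*sin(x) - 4*cos(4*x).
Expand u² and (u')² and integrate term by term on (0, π), using: for integers n ≥ 1, ∫_0^π sin²(nx) dx = ∫_0^π cos²(nx) dx = π/2; for n ≠ n', ∫_0^π sin(nx)sin(n'x) dx = ∫_0^π cos(nx)cos(n'x) dx = 0; and by product-to-sum, ∫_0^π sin(nx)cos(n'x) dx = ½∫_0^π [sin((n+n')x) + sin((n−n')x)] dx, which is 0 when n+n' is even and 2n/(n²−n'²) when n+n' is odd (it need not vanish on (0, π)).
  u² squared terms: (-1)²·∫sin(4x)² dx = 1·π/2 = π/2;  (5)²·∫cos(x)² dx = 25·π/2 = 25*π/2.
  u² cross terms: 2·(-1)·(5)·∫sin(4x)·cos(x) dx = -10·(8/15) = -16/3.
  So ∫_0^π u² dx = π/2 + 25*π/2 − 16/3 = -16/3 + 13*π.
  (u')² squared terms: (-5)²·∫sin(x)² dx = 25·π/2 = 25*π/2;  (-4)²·∫cos(4x)² dx = 16·π/2 = 8*π.
  (u')² cross terms: 2·(-5)·(-4)·∫sin(x)·cos(4x) dx = 40·(-2/15) = -16/3.
  So ∫_0^π (u')² dx = 25*π/2 + 8*π − 16/3 = -16/3 + 41*π/2.
||u||_{H^1}^2 = (-16/3 + 13*π) + (-16/3 + 41*π/2) = -32/3 + 67*π/2.


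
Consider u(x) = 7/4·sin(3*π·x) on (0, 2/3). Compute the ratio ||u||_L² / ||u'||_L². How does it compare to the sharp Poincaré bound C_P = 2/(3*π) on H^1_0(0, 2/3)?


||u||_L² / ||u'||_L² = 1/(3*π) < C_P = 2/(3*π).

u(x) = 7/4·sin(3*π·x), so u'(x) = 21*π*cos(3*π*x)/4.
Writing u(x) = A·sin(kπx/L) with A = 7/4 and k = 2, use ∫_0^L sin²(kπx/L) dx = L/2 and ∫_0^L cos²(kπx/L) dx = L/2.
u² = 49/16·sin²(3*π·x) and (u')² = 441*π^2/16·cos²(3*π·x), and each of sin², cos² integrates to L/2 = 1/3 over (0, 2/3).
∫_0^2/3 u² dx = 49/48, so ||u||_L² = 7*sqrt(3)/12.
∫_0^2/3 (u')² dx = 147*π^2/16, so ||u'||_L² = 7*sqrt(3)*π/4.
Ratio ||u||_L² / ||u'||_L² = 1/(3*π).
Sharp Poincaré constant on H^1_0(0, 2/3) is C_P = L/π = 2/(3*π), achieved by sin(3*π/2·x).
This is the k = 2 harmonic; the ratio L/(kπ) is strictly less than C_P = L/π, consistent with the sharp inequality ||u||_L² ≤ C_P ||u'||_L².


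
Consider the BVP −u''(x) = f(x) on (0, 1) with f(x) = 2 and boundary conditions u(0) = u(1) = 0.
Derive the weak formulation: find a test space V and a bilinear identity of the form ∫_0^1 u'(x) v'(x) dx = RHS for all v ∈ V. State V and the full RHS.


V = H^1_0(0, 1) (so v(0) = v(1) = 0); weak form: ∫_0^1 u'v' dx = ∫_0^1 (2) v dx for all v ∈ V.

Multiply both sides by a test function v and integrate from 0 to 1:
  ∫_0^1 −u''(x) v(x) dx = ∫_0^1 f(x) v(x) dx.
Integrate the LHS by parts once:
  ∫_0^1 −u'' v dx = −[u'(x) v(x)]_0^1 + ∫_0^1 u'(x) v'(x) dx.
Thus ∫_0^1 u'(x) v'(x) dx = ∫_0^1 f(x) v(x) dx + [u'(x) v(x)]_0^1.
Choose V so that boundary terms are either known or forced to vanish.
u is Dirichlet: u(0) = u(1) = 0. Let V = H^1_0(0, 1); then v(0) = v(1) = 0, and [u' v]_0^1 = 0.
Weak formulation: find u (satisfying any essential BC) such that ∫_0^1 u'(x) v'(x) dx = ∫_0^1 f v dx for all v ∈ V.
Substituting f(x) = 2, the right-hand side is ∫_0^1 (2) v dx.


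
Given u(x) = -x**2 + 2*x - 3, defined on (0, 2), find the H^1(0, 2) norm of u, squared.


||u||_{H^1}^2 = 206/15

The H^1 norm (squared) on an interval (0, L) is
  ||u||_{H^1}^2 = ∫_0^L u(x)^2 dx + ∫_0^L u'(x)^2 dx.
Compute u'(x) = 2 - 2*x.
Then u(x)^2 = x**4 - 4*x**3 + 10*x**2 - 12*x + 9 and u'(x)^2 = 4*x**2 - 8*x + 4.
Integrate each monomial from 0 to 2 using ∫_0^2 c·x^n dx = c·2^(n+1)/(n+1):
  ∫_0^2 u(x)^2 dx = ∫_0^2 (x^4 - 4*x^3 + 10*x^2 - 12*x + 9) dx. Term by term:
    ∫_0^2 x^4 dx = 32/5;  ∫_0^2 -4*x^3 dx = -16;  ∫_0^2 10*x^2 dx = 80/3;
    ∫_0^2 -12*x dx = -24;  ∫_0^2 9 dx = 18.
  Sum: 32/5 − 16 + 80/3 − 24 + 18 = 166/15.
  ∫_0^2 u'(x)^2 dx = ∫_0^2 (4*x^2 - 8*x + 4) dx. Term by term:
    ∫_0^2 4*x^2 dx = 32/3;  ∫_0^2 -8*x dx = -16;  ∫_0^2 4 dx = 8.
  Sum: 32/3 − 16 + 8 = 8/3.
Adding: ||u||_{H^1}^2 = 166/15 + 8/3 = 206/15.


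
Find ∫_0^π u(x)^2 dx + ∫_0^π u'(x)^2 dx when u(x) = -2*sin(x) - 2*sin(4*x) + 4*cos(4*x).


||u||_{H^1(0,π)}^2 = 544/15 + 174*π

u'(x) = -16*sin(4*x) - 2*cos(x) - 8*cos(4*x).
Expand u² and (u')² and integrate term by term on (0, π), using: for integers n ≥ 1, ∫_0^π sin²(nx) dx = ∫_0^π cos²(nx) dx = π/2; for n ≠ n', ∫_0^π sin(nx)sin(n'x) dx = ∫_0^π cos(nx)cos(n'x) dx = 0; and by product-to-sum, ∫_0^π sin(nx)cos(n'x) dx = ½∫_0^π [sin((n+n')x) + sin((n−n')x)] dx, which is 0 when n+n' is even and 2n/(n²−n'²) when n+n' is odd (it need not vanish on (0, π)).
  u² squared terms: (-2)²·∫sin(x)² dx = 4·π/2 = 2*π;  (-2)²·∫sin(4x)² dx = 4·π/2 = 2*π;  (4)²·∫cos(4x)² dx = 16·π/2 = 8*π.
  u² cross terms: 2·(-2)·(-2)·∫sin(x)·sin(4x) dx = 8·(0) = 0;  2·(-2)·(4)·∫sin(x)·cos(4x) dx = -16·(-2/15) = 32/15;  2·(-2)·(4)·∫sin(4x)·cos(4x) dx = -16·(0) = 0.
  So ∫_0^π u² dx = 2*π + 2*π + 8*π + 0 + 32/15 + 0 = 32/15 + 12*π.
  (u')² squared terms: (-16)²·∫sin(4x)² dx = 256·π/2 = 128*π;  (-8)²·∫cos(4x)² dx = 64·π/2 = 32*π;  (-2)²·∫cos(x)² dx = 4·π/2 = 2*π.
  (u')² cross terms: 2·(-16)·(-8)·∫sin(4x)·cos(4x) dx = 256·(0) = 0;  2·(-16)·(-2)·∫sin(4x)·cos(x) dx = 64·(8/15) = 512/15;  2·(-8)·(-2)·∫cos(4x)·cos(x) dx = 32·(0) = 0.
  So ∫_0^π (u')² dx = 128*π + 32*π + 2*π + 0 + 512/15 + 0 = 512/15 + 162*π.
||u||_{H^1}^2 = (32/15 + 12*π) + (512/15 + 162*π) = 544/15 + 174*π.


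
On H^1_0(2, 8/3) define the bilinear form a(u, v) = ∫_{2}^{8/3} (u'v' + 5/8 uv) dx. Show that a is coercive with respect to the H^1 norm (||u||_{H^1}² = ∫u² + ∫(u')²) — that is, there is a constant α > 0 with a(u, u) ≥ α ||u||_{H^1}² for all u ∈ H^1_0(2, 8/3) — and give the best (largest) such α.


α = (5 + 18*π^2)/(2*(4 + 9*π^2))

Coercivity of a(·,·) on H^1_0(2, 8/3) means a(u, u) ≥ α ||u||_{H^1}² for every u ∈ H^1_0.
The interval has length L = 2/3, and Poincaré/coercivity depend only on L. Here a(u, u) = ∫(u')² + (5/8)·∫u².
Here 0 < c = 5/8 < 1. The condition a(u,u) ≥ α||u||_{H^1}² reads (1−α)∫(u')² ≥ (α−c)∫u². Any admissible α is ≤ 1 (rapidly oscillating u have ∫u²/∫(u')² → 0), and α = 1 would force 0 ≥ (1−c)∫u², impossible since c < 1; so 1−α > 0. By the sharp Poincaré inequality on H^1_0 of an interval of length L, ∫(u')² ≥ (π/L)²∫u² with equality for the first sine mode sin(π(x−x₀)/L) (x₀ the left endpoint), so the inequality holds for all u iff (1−α)(π/L)² ≥ α − c, i.e. α ≤ ((π/L)² + c)/((π/L)² + 1) = (1 + c(L/π)²)/(1 + (L/π)²). With (π/L)² = 9*π^2/4 and c = 5/8, the largest admissible constant is α = ((π/L)² + c)/((π/L)² + 1).
Simplifying, α = (5 + 18*π^2)/(2*(4 + 9*π^2)).


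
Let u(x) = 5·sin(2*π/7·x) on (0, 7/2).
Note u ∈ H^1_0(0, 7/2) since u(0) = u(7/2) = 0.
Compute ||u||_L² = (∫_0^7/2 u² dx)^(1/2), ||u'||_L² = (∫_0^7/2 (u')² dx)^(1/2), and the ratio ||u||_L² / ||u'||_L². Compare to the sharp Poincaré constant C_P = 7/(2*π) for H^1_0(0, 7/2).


||u||_L² / ||u'||_L² = 7/(2*π) = C_P.

u(x) = 5·sin(2*π/7·x), so u'(x) = 10*π*cos(2*π*x/7)/7.
Writing u(x) = A·sin(kπx/L) with A = 5 and k = 1, use ∫_0^L sin²(kπx/L) dx = L/2 and ∫_0^L cos²(kπx/L) dx = L/2.
u² = 25·sin²(2*π/7·x) and (u')² = 100*π^2/49·cos²(2*π/7·x), and each of sin², cos² integrates to L/2 = 7/4 over (0, 7/2).
∫_0^7/2 u² dx = 175/4, so ||u||_L² = 5*sqrt(7)/2.
∫_0^7/2 (u')² dx = 25*π^2/7, so ||u'||_L² = 5*sqrt(7)*π/7.
Ratio ||u||_L² / ||u'||_L² = 7/(2*π).
Sharp Poincaré constant on H^1_0(0, 7/2) is C_P = L/π = 7/(2*π), achieved by sin(2*π/7·x).
This is the k = 1 eigenfunction (up to amplitude), so the ratio equals the sharp Poincaré constant exactly.


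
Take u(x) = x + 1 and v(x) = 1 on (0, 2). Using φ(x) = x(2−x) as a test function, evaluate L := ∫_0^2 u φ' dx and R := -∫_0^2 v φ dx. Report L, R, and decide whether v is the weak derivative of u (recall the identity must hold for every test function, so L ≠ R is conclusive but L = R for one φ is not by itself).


LHS = -4/3, RHS = -4/3. Yes, v = u' weakly.

u(x) = x + 1, classical derivative u'(x) = 1.
φ(x) = x(2−x), so φ'(x) = 2 - 2*x.
Note φ(0) = φ(2) = 0, so the boundary term u·φ vanishes.
LHS = ∫_0^2 u(x) φ'(x) dx = ∫_0^2 (2 - 2*x^2) dx. Term by term:
  ∫_0^2 -2*x^2 dx = -16/3;  ∫_0^2 2 dx = 4.
Sum: -16/3 + 4 = -4/3.
So LHS = -4/3.
∫_0^2 v(x) φ(x) dx = ∫_0^2 (-x^2 + 2*x) dx. Term by term:
  ∫_0^2 -x^2 dx = -8/3;  ∫_0^2 2*x dx = 4.
Sum: -8/3 + 4 = 4/3.
So RHS = -∫_0^2 v(x) φ(x) dx = -4/3.
LHS = RHS, so the identity holds for this test φ.
Moreover u is smooth here and v(x) = u'(x) = 1 pointwise, so the identity holds for every test function. Hence v is the weak derivative of u.


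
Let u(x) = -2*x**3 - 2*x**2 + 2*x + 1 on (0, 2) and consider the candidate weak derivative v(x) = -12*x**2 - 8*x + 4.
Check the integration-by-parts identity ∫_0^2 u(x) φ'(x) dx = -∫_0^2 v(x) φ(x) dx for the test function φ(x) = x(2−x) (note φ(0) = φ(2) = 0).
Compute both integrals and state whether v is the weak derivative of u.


LHS = 184/15, RHS = 368/15. No, v is not the weak derivative of u.

u(x) = -2*x**3 - 2*x**2 + 2*x + 1, classical derivative u'(x) = -6*x**2 - 4*x + 2.
φ(x) = x(2−x), so φ'(x) = 2 - 2*x.
Note φ(0) = φ(2) = 0, so the boundary term u·φ vanishes.
LHS = ∫_0^2 u(x) φ'(x) dx = ∫_0^2 (4*x^4 - 8*x^2 + 2*x + 2) dx. Term by term:
  ∫_0^2 4*x^4 dx = 128/5;  ∫_0^2 -8*x^2 dx = -64/3;  ∫_0^2 2*x dx = 4;
  ∫_0^2 2 dx = 4.
Sum: 128/5 − 64/3 + 4 + 4 = 184/15.
So LHS = 184/15.
∫_0^2 v(x) φ(x) dx = ∫_0^2 (12*x^4 - 16*x^3 - 20*x^2 + 8*x) dx. Term by term:
  ∫_0^2 12*x^4 dx = 384/5;  ∫_0^2 -16*x^3 dx = -64;  ∫_0^2 -20*x^2 dx = -160/3;
  ∫_0^2 8*x dx = 16.
Sum: 384/5 − 64 − 160/3 + 16 = -368/15.
So RHS = -∫_0^2 v(x) φ(x) dx = 368/15.
LHS − RHS = -184/15 ≠ 0, so the identity fails.
(For a valid weak derivative the identity must hold for EVERY test function, in particular this one. The failure shows v is NOT the weak derivative of u.)
Correct weak derivative would be u'(x) = -6*x**2 - 4*x + 2.


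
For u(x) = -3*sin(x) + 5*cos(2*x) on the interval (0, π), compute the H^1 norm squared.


||u||_{H^1(0,π)}^2 = 100 + 143*π/2

u'(x) = -10*sin(2*x) - 3*cos(x).
Expand u² and (u')² and integrate term by term on (0, π), using: for integers n ≥ 1, ∫_0^π sin²(nx) dx = ∫_0^π cos²(nx) dx = π/2; for n ≠ n', ∫_0^π sin(nx)sin(n'x) dx = ∫_0^π cos(nx)cos(n'x) dx = 0; and by product-to-sum, ∫_0^π sin(nx)cos(n'x) dx = ½∫_0^π [sin((n+n')x) + sin((n−n')x)] dx, which is 0 when n+n' is even and 2n/(n²−n'²) when n+n' is odd (it need not vanish on (0, π)).
  u² squared terms: (-3)²·∫sin(x)² dx = 9·π/2 = 9*π/2;  (5)²·∫cos(2x)² dx = 25·π/2 = 25*π/2.
  u² cross terms: 2·(-3)·(5)·∫sin(x)·cos(2x) dx = -30·(-2/3) = 20.
  So ∫_0^π u² dx = 9*π/2 + 25*π/2 + 20 = 20 + 17*π.
  (u')² squared terms: (-10)²·∫sin(2x)² dx = 100·π/2 = 50*π;  (-3)²·∫cos(x)² dx = 9·π/2 = 9*π/2.
  (u')² cross terms: 2·(-10)·(-3)·∫sin(2x)·cos(x) dx = 60·(4/3) = 80.
  So ∫_0^π (u')² dx = 50*π + 9*π/2 + 80 = 80 + 109*π/2.
||u||_{H^1}^2 = (20 + 17*π) + (80 + 109*π/2) = 100 + 143*π/2.


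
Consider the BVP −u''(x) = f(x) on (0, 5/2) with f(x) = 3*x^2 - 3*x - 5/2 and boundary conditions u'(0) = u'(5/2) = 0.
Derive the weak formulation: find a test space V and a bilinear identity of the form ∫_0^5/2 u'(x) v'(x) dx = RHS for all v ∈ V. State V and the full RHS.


V = H^1(0, 5/2) (no boundary constraint on v; u is determined up to an additive constant); weak form: ∫_0^5/2 u'v' dx = ∫_0^5/2 (3*x^2 - 3*x - 5/2) v dx for all v ∈ V.

Multiply both sides by a test function v and integrate from 0 to 5/2:
  ∫_0^5/2 −u''(x) v(x) dx = ∫_0^5/2 f(x) v(x) dx.
Integrate the LHS by parts once:
  ∫_0^5/2 −u'' v dx = −[u'(x) v(x)]_0^5/2 + ∫_0^5/2 u'(x) v'(x) dx.
Thus ∫_0^5/2 u'(x) v'(x) dx = ∫_0^5/2 f(x) v(x) dx + [u'(x) v(x)]_0^5/2.
Choose V so that boundary terms are either known or forced to vanish.
u has homogeneous Neumann: u'(0) = u'(5/2) = 0. So [u' v]_0^5/2 = 0·v(5/2) − 0·v(0) = 0 for any v; take V = H^1(0, 5/2).
Weak formulation: find u (satisfying any essential BC) such that ∫_0^5/2 u'(x) v'(x) dx = ∫_0^5/2 f v dx for all v ∈ V (homogeneous Neumann, so boundary terms vanish).
Substituting f(x) = 3*x^2 - 3*x - 5/2, the right-hand side is ∫_0^5/2 (3*x^2 - 3*x - 5/2) v dx.
Compatibility check (pure Neumann): taking v ≡ 1 ∈ V gives 0 = ∫_0^5/2 f dx + (0) − (0), i.e. ∫_0^5/2 f dx must equal u'(0) − u'(5/2) = 0. Indeed ∫_0^5/2 (3*x^2 - 3*x - 5/2) dx = 0, so the data are compatible. The solution is then unique only up to an additive constant (fix it e.g. by requiring ∫_0^5/2 u dx = 0).


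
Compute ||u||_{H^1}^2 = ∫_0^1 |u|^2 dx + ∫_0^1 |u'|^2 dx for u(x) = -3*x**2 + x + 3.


||u||_{H^1}^2 = 409/30

The H^1 norm (squared) on an interval (0, L) is
  ||u||_{H^1}^2 = ∫_0^L u(x)^2 dx + ∫_0^L u'(x)^2 dx.
Compute u'(x) = 1 - 6*x.
Then u(x)^2 = 9*x**4 - 6*x**3 - 17*x**2 + 6*x + 9 and u'(x)^2 = 36*x**2 - 12*x + 1.
Integrate each monomial from 0 to 1 using ∫_0^1 c·x^n dx = c·1^(n+1)/(n+1):
  ∫_0^1 u(x)^2 dx = ∫_0^1 (9*x^4 - 6*x^3 - 17*x^2 + 6*x + 9) dx. Term by term:
    ∫_0^1 9*x^4 dx = 9/5;  ∫_0^1 -6*x^3 dx = -3/2;  ∫_0^1 -17*x^2 dx = -17/3;
    ∫_0^1 6*x dx = 3;  ∫_0^1 9 dx = 9.
  Sum: 9/5 − 3/2 − 17/3 + 3 + 9 = 199/30.
  ∫_0^1 u'(x)^2 dx = ∫_0^1 (36*x^2 - 12*x + 1) dx. Term by term:
    ∫_0^1 36*x^2 dx = 12;  ∫_0^1 -12*x dx = -6;  ∫_0^1 1 dx = 1.
  Sum: 12 − 6 + 1 = 7.
Adding: ||u||_{H^1}^2 = 199/30 + 7 = 409/30.


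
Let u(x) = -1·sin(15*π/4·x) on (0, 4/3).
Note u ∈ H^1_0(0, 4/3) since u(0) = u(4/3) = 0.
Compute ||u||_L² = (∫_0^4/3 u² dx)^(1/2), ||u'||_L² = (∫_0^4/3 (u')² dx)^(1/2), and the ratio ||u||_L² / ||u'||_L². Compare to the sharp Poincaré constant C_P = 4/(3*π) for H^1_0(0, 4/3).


||u||_L² / ||u'||_L² = 4/(15*π) < C_P = 4/(3*π).

u(x) = -1·sin(15*π/4·x), so u'(x) = -15*π*cos(15*π*x/4)/4.
Writing u(x) = A·sin(kπx/L) with A = -1 and k = 5, use ∫_0^L sin²(kπx/L) dx = L/2 and ∫_0^L cos²(kπx/L) dx = L/2.
u² = 1·sin²(15*π/4·x) and (u')² = 225*π^2/16·cos²(15*π/4·x), and each of sin², cos² integrates to L/2 = 2/3 over (0, 4/3).
∫_0^4/3 u² dx = 2/3, so ||u||_L² = sqrt(6)/3.
∫_0^4/3 (u')² dx = 75*π^2/8, so ||u'||_L² = 5*sqrt(6)*π/4.
Ratio ||u||_L² / ||u'||_L² = 4/(15*π).
Sharp Poincaré constant on H^1_0(0, 4/3) is C_P = L/π = 4/(3*π), achieved by sin(3*π/4·x).
This is the k = 5 harmonic; the ratio L/(kπ) is strictly less than C_P = L/π, consistent with the sharp inequality ||u||_L² ≤ C_P ||u'||_L².


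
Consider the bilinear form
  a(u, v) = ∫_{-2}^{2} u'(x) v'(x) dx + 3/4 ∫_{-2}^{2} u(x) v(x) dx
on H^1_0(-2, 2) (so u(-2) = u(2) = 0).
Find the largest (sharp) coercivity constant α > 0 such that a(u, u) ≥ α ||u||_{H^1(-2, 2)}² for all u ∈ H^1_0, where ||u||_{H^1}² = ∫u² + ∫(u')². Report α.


α = (π^2 + 12)/(π^2 + 16)

Coercivity of a(·,·) on H^1_0(-2, 2) means a(u, u) ≥ α ||u||_{H^1}² for every u ∈ H^1_0.
The interval has length L = 4, and Poincaré/coercivity depend only on L. Here a(u, u) = ∫(u')² + (3/4)·∫u².
Here 0 < c = 3/4 < 1. The condition a(u,u) ≥ α||u||_{H^1}² reads (1−α)∫(u')² ≥ (α−c)∫u². Any admissible α is ≤ 1 (rapidly oscillating u have ∫u²/∫(u')² → 0), and α = 1 would force 0 ≥ (1−c)∫u², impossible since c < 1; so 1−α > 0. By the sharp Poincaré inequality on H^1_0 of an interval of length L, ∫(u')² ≥ (π/L)²∫u² with equality for the first sine mode sin(π(x−x₀)/L) (x₀ the left endpoint), so the inequality holds for all u iff (1−α)(π/L)² ≥ α − c, i.e. α ≤ ((π/L)² + c)/((π/L)² + 1) = (1 + c(L/π)²)/(1 + (L/π)²). With (π/L)² = π^2/16 and c = 3/4, the largest admissible constant is α = ((π/L)² + c)/((π/L)² + 1).
Simplifying, α = (π^2 + 12)/(π^2 + 16).


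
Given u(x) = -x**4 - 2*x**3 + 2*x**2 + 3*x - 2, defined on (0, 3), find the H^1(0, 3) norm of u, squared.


||u||_{H^1}^2 = 188529/14

The H^1 norm (squared) on an interval (0, L) is
  ||u||_{H^1}^2 = ∫_0^L u(x)^2 dx + ∫_0^L u'(x)^2 dx.
Compute u'(x) = -4*x**3 - 6*x**2 + 4*x + 3.
Then u(x)^2 = x**8 + 4*x**7 - 14*x**5 - 4*x**4 + 20*x**3 + x**2 - 12*x + 4 and u'(x)^2 = 16*x**6 + 48*x**5 + 4*x**4 - 72*x**3 - 20*x**2 + 24*x + 9.
Integrate each monomial from 0 to 3 using ∫_0^3 c·x^n dx = c·3^(n+1)/(n+1):
  ∫_0^3 u(x)^2 dx = ∫_0^3 (x^8 + 4*x^7 - 14*x^5 - 4*x^4 + 20*x^3 + x^2 - 12*x + 4) dx. Term by term:
    ∫_0^3 x^8 dx = 2187;  ∫_0^3 4*x^7 dx = 6561/2;  ∫_0^3 -14*x^5 dx = -1701;
    ∫_0^3 -4*x^4 dx = -972/5;  ∫_0^3 20*x^3 dx = 405;  ∫_0^3 x^2 dx = 9;
    ∫_0^3 -12*x dx = -54;  ∫_0^3 4 dx = 12.
  Sum: 2187 + 6561/2 − 1701 − 972/5 + 405 + 9 − 54 + 12 = 39441/10.
  ∫_0^3 u'(x)^2 dx = ∫_0^3 (16*x^6 + 48*x^5 + 4*x^4 - 72*x^3 - 20*x^2 + 24*x + 9) dx. Term by term:
    ∫_0^3 16*x^6 dx = 34992/7;  ∫_0^3 48*x^5 dx = 5832;  ∫_0^3 4*x^4 dx = 972/5;
    ∫_0^3 -72*x^3 dx = -1458;  ∫_0^3 -20*x^2 dx = -180;  ∫_0^3 24*x dx = 108;
    ∫_0^3 9 dx = 27.
  Sum: 34992/7 + 5832 + 972/5 − 1458 − 180 + 108 + 27 = 333279/35.
Adding: ||u||_{H^1}^2 = 39441/10 + 333279/35 = 188529/14.


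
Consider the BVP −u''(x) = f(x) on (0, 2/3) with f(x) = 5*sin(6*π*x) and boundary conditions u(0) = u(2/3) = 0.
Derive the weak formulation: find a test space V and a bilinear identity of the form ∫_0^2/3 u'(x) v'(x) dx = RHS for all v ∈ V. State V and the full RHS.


V = H^1_0(0, 2/3) (so v(0) = v(2/3) = 0); weak form: ∫_0^2/3 u'v' dx = ∫_0^2/3 (5*sin(6*π*x)) v dx for all v ∈ V.

Multiply both sides by a test function v and integrate from 0 to 2/3:
  ∫_0^2/3 −u''(x) v(x) dx = ∫_0^2/3 f(x) v(x) dx.
Integrate the LHS by parts once:
  ∫_0^2/3 −u'' v dx = −[u'(x) v(x)]_0^2/3 + ∫_0^2/3 u'(x) v'(x) dx.
Thus ∫_0^2/3 u'(x) v'(x) dx = ∫_0^2/3 f(x) v(x) dx + [u'(x) v(x)]_0^2/3.
Choose V so that boundary terms are either known or forced to vanish.
u is Dirichlet: u(0) = u(2/3) = 0. Let V = H^1_0(0, 2/3); then v(0) = v(2/3) = 0, and [u' v]_0^2/3 = 0.
Weak formulation: find u (satisfying any essential BC) such that ∫_0^2/3 u'(x) v'(x) dx = ∫_0^2/3 f v dx for all v ∈ V.
Substituting f(x) = 5*sin(6*π*x), the right-hand side is ∫_0^2/3 (5*sin(6*π*x)) v dx.


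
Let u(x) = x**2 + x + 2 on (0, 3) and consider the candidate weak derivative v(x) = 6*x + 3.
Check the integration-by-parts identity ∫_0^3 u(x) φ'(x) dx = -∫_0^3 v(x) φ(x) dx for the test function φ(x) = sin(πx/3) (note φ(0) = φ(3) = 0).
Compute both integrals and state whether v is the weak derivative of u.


LHS = -24/π, RHS = -72/π. No, v is not the weak derivative of u.

u(x) = x**2 + x + 2, classical derivative u'(x) = 2*x + 1.
φ(x) = sin(πx/3), so φ'(x) = π*cos(π*x/3)/3.
Note φ(0) = φ(3) = 0, so the boundary term u·φ vanishes.
LHS = ∫_0^3 u(x) φ'(x) dx = ∫_0^3 (π*x^2*cos(π*x/3)/3 + π*x*cos(π*x/3)/3 + 2*π*cos(π*x/3)/3) dx. Term by term:
  ∫_0^3 2*π*cos(π*x/3)/3 dx = 0;  ∫_0^3 π*x*cos(π*x/3)/3 dx = -6/π;  ∫_0^3 π*x^2*cos(π*x/3)/3 dx = -18/π.
Sum: 0 − 6/π − 18/π = -24/π.
So LHS = -24/π.
∫_0^3 v(x) φ(x) dx = ∫_0^3 (6*x*sin(π*x/3) + 3*sin(π*x/3)) dx. Term by term:
  ∫_0^3 3*sin(π*x/3) dx = 18/π;  ∫_0^3 6*x*sin(π*x/3) dx = 54/π.
Sum: 18/π + 54/π = 72/π.
So RHS = -∫_0^3 v(x) φ(x) dx = -72/π.
LHS − RHS = 48/π ≠ 0, so the identity fails.
(For a valid weak derivative the identity must hold for EVERY test function, in particular this one. The failure shows v is NOT the weak derivative of u.)
Correct weak derivative would be u'(x) = 2*x + 1.


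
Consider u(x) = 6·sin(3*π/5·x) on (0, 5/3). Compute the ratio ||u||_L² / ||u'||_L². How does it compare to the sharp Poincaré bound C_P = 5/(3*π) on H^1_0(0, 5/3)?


||u||_L² / ||u'||_L² = 5/(3*π) = C_P.

u(x) = 6·sin(3*π/5·x), so u'(x) = 18*π*cos(3*π*x/5)/5.
Writing u(x) = A·sin(kπx/L) with A = 6 and k = 1, use ∫_0^L sin²(kπx/L) dx = L/2 and ∫_0^L cos²(kπx/L) dx = L/2.
u² = 36·sin²(3*π/5·x) and (u')² = 324*π^2/25·cos²(3*π/5·x), and each of sin², cos² integrates to L/2 = 5/6 over (0, 5/3).
∫_0^5/3 u² dx = 30, so ||u||_L² = sqrt(30).
∫_0^5/3 (u')² dx = 54*π^2/5, so ||u'||_L² = 3*sqrt(30)*π/5.
Ratio ||u||_L² / ||u'||_L² = 5/(3*π).
Sharp Poincaré constant on H^1_0(0, 5/3) is C_P = L/π = 5/(3*π), achieved by sin(3*π/5·x).
This is the k = 1 eigenfunction (up to amplitude), so the ratio equals the sharp Poincaré constant exactly.


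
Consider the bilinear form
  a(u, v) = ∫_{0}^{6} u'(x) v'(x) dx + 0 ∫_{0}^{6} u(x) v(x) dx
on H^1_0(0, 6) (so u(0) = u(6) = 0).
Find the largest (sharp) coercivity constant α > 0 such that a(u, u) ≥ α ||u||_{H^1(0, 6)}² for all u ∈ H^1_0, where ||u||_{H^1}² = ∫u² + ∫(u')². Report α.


α = π^2/(π^2 + 36)

Coercivity of a(·,·) on H^1_0(0, 6) means a(u, u) ≥ α ||u||_{H^1}² for every u ∈ H^1_0.
The interval has length L = 6, and Poincaré/coercivity depend only on L. Here a(u, u) = ∫(u')² + (0)·∫u².
Here c = 0, so a(u,u) = ∫(u')² alone. The condition a(u,u) ≥ α||u||_{H^1}² reads (1−α)∫(u')² ≥ (α−c)∫u². Any admissible α is ≤ 1 (rapidly oscillating u have ∫u²/∫(u')² → 0), and α = 1 would force 0 ≥ (1−c)∫u², impossible since c < 1; so 1−α > 0. By the sharp Poincaré inequality on H^1_0 of an interval of length L, ∫(u')² ≥ (π/L)²∫u² with equality for the first sine mode sin(π(x−x₀)/L) (x₀ the left endpoint), so the inequality holds for all u iff (1−α)(π/L)² ≥ α − c, i.e. α ≤ ((π/L)² + c)/((π/L)² + 1) = (1 + c(L/π)²)/(1 + (L/π)²). (Direct route, valid since c ≤ 0: Poincaré gives c∫u² ≥ c(L/π)²∫(u')², so a(u,u) ≥ (1 + c(L/π)²)∫(u')², while ||u||_{H^1}² ≤ (1 + (L/π)²)∫(u')²; dividing yields the same α.) With (π/L)² = π^2/36 and c = 0, the largest admissible constant is α = ((π/L)² + c)/((π/L)² + 1).
Simplifying, α = π^2/(π^2 + 36).


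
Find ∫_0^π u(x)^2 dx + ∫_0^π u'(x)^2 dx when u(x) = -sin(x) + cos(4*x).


||u||_{H^1(0,π)}^2 = 68/15 + 19*π/2

u'(x) = -4*sin(4*x) - cos(x).
Expand u² and (u')² and integrate term by term on (0, π), using: for integers n ≥ 1, ∫_0^π sin²(nx) dx = ∫_0^π cos²(nx) dx = π/2; for n ≠ n', ∫_0^π sin(nx)sin(n'x) dx = ∫_0^π cos(nx)cos(n'x) dx = 0; and by product-to-sum, ∫_0^π sin(nx)cos(n'x) dx = ½∫_0^π [sin((n+n')x) + sin((n−n')x)] dx, which is 0 when n+n' is even and 2n/(n²−n'²) when n+n' is odd (it need not vanish on (0, π)).
  u² squared terms: (-1)²·∫sin(x)² dx = 1·π/2 = π/2;  (1)²·∫cos(4x)² dx = 1·π/2 = π/2.
  u² cross terms: 2·(-1)·(1)·∫sin(x)·cos(4x) dx = -2·(-2/15) = 4/15.
  So ∫_0^π u² dx = π/2 + π/2 + 4/15 = 4/15 + π.
  (u')² squared terms: (-1)²·∫cos(x)² dx = 1·π/2 = π/2;  (-4)²·∫sin(4x)² dx = 16·π/2 = 8*π.
  (u')² cross terms: 2·(-1)·(-4)·∫cos(x)·sin(4x) dx = 8·(8/15) = 64/15.
  So ∫_0^π (u')² dx = π/2 + 8*π + 64/15 = 64/15 + 17*π/2.
||u||_{H^1}^2 = (4/15 + π) + (64/15 + 17*π/2) = 68/15 + 19*π/2.


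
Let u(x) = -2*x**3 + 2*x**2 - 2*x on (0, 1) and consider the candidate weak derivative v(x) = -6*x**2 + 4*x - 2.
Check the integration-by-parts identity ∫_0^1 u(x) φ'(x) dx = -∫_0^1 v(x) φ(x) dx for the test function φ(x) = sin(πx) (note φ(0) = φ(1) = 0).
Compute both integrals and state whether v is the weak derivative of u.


LHS = -24/π^3 + 6/π, RHS = -24/π^3 + 6/π. Yes, v = u' weakly.

u(x) = -2*x**3 + 2*x**2 - 2*x, classical derivative u'(x) = -6*x**2 + 4*x - 2.
φ(x) = sin(πx), so φ'(x) = π*cos(π*x).
Note φ(0) = φ(1) = 0, so the boundary term u·φ vanishes.
LHS = ∫_0^1 u(x) φ'(x) dx = ∫_0^1 (-2*π*x^3*cos(π*x) + 2*π*x^2*cos(π*x) - 2*π*x*cos(π*x)) dx. Term by term:
  ∫_0^1 -2*π*x*cos(π*x) dx = 4/π;  ∫_0^1 -2*π*x^3*cos(π*x) dx = -24/π^3 + 6/π;  ∫_0^1 2*π*x^2*cos(π*x) dx = -4/π.
Sum: 4/π + -24/π^3 + 6/π − 4/π = -24/π^3 + 6/π.
So LHS = -24/π^3 + 6/π.
∫_0^1 v(x) φ(x) dx = ∫_0^1 (-6*x^2*sin(π*x) + 4*x*sin(π*x) - 2*sin(π*x)) dx. Term by term:
  ∫_0^1 -2*sin(π*x) dx = -4/π;  ∫_0^1 -6*x^2*sin(π*x) dx = -6/π + 24/π^3;  ∫_0^1 4*x*sin(π*x) dx = 4/π.
Sum: -4/π + -6/π + 24/π^3 + 4/π = -6/π + 24/π^3.
So RHS = -∫_0^1 v(x) φ(x) dx = -24/π^3 + 6/π.
LHS = RHS, so the identity holds for this test φ.
Moreover u is smooth here and v(x) = u'(x) = -6*x**2 + 4*x - 2 pointwise, so the identity holds for every test function. Hence v is the weak derivative of u.


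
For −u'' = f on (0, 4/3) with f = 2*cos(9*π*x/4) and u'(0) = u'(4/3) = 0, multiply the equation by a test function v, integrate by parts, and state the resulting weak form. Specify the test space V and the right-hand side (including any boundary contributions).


V = H^1(0, 4/3) (no boundary constraint on v; u is determined up to an additive constant); weak form: ∫_0^4/3 u'v' dx = ∫_0^4/3 (2*cos(9*π*x/4)) v dx for all v ∈ V.

Multiply both sides by a test function v and integrate from 0 to 4/3:
  ∫_0^4/3 −u''(x) v(x) dx = ∫_0^4/3 f(x) v(x) dx.
Integrate the LHS by parts once:
  ∫_0^4/3 −u'' v dx = −[u'(x) v(x)]_0^4/3 + ∫_0^4/3 u'(x) v'(x) dx.
Thus ∫_0^4/3 u'(x) v'(x) dx = ∫_0^4/3 f(x) v(x) dx + [u'(x) v(x)]_0^4/3.
Choose V so that boundary terms are either known or forced to vanish.
u has homogeneous Neumann: u'(0) = u'(4/3) = 0. So [u' v]_0^4/3 = 0·v(4/3) − 0·v(0) = 0 for any v; take V = H^1(0, 4/3).
Weak formulation: find u (satisfying any essential BC) such that ∫_0^4/3 u'(x) v'(x) dx = ∫_0^4/3 f v dx for all v ∈ V (homogeneous Neumann, so boundary terms vanish).
Substituting f(x) = 2*cos(9*π*x/4), the right-hand side is ∫_0^4/3 (2*cos(9*π*x/4)) v dx.
Compatibility check (pure Neumann): taking v ≡ 1 ∈ V gives 0 = ∫_0^4/3 f dx + (0) − (0), i.e. ∫_0^4/3 f dx must equal u'(0) − u'(4/3) = 0. Indeed ∫_0^4/3 (2*cos(9*π*x/4)) dx = 0, so the data are compatible. The solution is then unique only up to an additive constant (fix it e.g. by requiring ∫_0^4/3 u dx = 0).
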